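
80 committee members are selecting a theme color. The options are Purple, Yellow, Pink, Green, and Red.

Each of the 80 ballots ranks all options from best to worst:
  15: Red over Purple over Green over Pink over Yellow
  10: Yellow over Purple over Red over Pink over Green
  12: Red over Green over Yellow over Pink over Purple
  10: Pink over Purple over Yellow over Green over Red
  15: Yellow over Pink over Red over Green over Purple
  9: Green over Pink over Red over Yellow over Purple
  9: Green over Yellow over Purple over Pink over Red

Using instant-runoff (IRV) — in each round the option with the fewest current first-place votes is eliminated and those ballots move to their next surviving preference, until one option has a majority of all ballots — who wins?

Round 1: Purple 0, Yellow 25, Pink 10, Green 18, Red 27. Purple eliminated.
Round 2: Yellow 25, Pink 10, Green 18, Red 27. Pink eliminated.
Round 3: Yellow 35, Green 18, Red 27. Green eliminated.
Round 4: Yellow 44, Red 36. Yellow has a majority (≥41).

Yellow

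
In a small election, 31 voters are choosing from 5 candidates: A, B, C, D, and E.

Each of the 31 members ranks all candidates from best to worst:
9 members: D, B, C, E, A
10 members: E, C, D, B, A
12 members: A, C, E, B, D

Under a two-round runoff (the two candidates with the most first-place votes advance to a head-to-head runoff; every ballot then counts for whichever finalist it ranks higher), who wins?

E

Round 1 first-place votes: A 12, B 0, C 0, D 9, E 10. A and E advance.
Runoff: A is ranked above E on 12 ballots, E above A on 19.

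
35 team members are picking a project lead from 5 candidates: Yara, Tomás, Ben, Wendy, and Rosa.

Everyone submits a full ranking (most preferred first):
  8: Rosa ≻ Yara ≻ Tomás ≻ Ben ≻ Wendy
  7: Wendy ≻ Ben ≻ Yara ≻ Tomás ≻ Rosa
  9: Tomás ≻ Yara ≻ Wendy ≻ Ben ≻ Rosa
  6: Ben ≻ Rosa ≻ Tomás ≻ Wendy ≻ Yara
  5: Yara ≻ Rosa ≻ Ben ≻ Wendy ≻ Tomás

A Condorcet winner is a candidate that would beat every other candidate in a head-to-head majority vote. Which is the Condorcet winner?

Yara

Yara vs Tomás: 20–15
Yara vs Ben: 22–13
Yara vs Wendy: 22–13
Yara vs Rosa: 21–14
Yara beats every other candidate.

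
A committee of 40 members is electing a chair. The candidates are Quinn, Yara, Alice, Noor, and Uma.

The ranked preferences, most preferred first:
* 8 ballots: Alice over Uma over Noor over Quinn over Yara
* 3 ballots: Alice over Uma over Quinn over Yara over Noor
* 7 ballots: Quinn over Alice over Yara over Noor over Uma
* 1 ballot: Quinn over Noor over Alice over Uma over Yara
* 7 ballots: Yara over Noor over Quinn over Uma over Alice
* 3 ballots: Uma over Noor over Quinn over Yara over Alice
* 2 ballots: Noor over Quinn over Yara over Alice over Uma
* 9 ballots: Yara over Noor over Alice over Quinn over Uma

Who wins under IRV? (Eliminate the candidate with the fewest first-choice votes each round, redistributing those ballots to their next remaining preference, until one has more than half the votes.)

Round 1: Quinn 8, Yara 16, Alice 11, Noor 2, Uma 3. Noor eliminated.
Round 2: Quinn 10, Yara 16, Alice 11, Uma 3. Uma eliminated.
Round 3: Quinn 13, Yara 16, Alice 11. Alice eliminated.
Round 4: Quinn 24, Yara 16. Quinn has a majority (≥21).

Quinn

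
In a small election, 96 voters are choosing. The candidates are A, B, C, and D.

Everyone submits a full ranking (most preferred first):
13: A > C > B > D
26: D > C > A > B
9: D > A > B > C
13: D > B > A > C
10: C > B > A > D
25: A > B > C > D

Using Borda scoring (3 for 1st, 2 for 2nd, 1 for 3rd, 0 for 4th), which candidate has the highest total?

A: 13×3 + 26×1 + 9×2 + 13×1 + 10×1 + 25×3 = 181
B: 13×1 + 26×0 + 9×1 + 13×2 + 10×2 + 25×2 = 118
C: 13×2 + 26×2 + 9×0 + 13×0 + 10×3 + 25×1 = 133
D: 13×0 + 26×3 + 9×3 + 13×3 + 10×0 + 25×0 = 144

A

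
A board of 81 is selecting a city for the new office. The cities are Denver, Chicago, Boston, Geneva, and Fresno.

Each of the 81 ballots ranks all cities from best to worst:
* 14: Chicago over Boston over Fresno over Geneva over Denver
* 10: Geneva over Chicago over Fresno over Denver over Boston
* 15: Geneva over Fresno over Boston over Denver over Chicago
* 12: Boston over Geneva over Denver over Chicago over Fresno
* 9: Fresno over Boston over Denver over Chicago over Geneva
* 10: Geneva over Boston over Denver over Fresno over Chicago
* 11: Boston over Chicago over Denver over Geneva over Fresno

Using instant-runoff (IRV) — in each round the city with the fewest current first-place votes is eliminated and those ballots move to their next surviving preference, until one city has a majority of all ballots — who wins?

Round 1: Denver 0, Chicago 14, Boston 23, Geneva 35, Fresno 9. Denver eliminated.
Round 2: Chicago 14, Boston 23, Geneva 35, Fresno 9. Fresno eliminated.
Round 3: Chicago 14, Boston 32, Geneva 35. Chicago eliminated.
Round 4: Boston 46, Geneva 35. Boston has a majority (≥41).

Boston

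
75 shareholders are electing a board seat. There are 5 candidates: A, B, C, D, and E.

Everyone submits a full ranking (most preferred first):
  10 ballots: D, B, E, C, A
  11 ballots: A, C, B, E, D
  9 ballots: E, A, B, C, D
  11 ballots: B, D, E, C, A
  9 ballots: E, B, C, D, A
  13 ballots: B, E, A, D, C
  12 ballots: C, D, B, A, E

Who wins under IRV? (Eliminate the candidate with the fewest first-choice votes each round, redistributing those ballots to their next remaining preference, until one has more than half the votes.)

B

Round 1: A 11, B 24, C 12, D 10, E 18. D eliminated.
Round 2: A 11, B 34, C 12, E 18. A eliminated.
Round 3: B 34, C 23, E 18. E eliminated.
Round 4: B 52, C 23. B has a majority (≥38).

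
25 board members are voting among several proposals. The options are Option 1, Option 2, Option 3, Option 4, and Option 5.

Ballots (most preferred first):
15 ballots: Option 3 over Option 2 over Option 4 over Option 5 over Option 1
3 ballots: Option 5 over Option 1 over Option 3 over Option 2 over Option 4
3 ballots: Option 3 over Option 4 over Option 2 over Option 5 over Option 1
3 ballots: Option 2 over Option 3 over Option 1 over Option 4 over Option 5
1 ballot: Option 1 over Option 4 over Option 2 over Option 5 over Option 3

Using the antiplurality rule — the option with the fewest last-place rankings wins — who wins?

Option 2

Last-place votes: Option 1 18, Option 2 0, Option 3 1, Option 4 3, Option 5 3.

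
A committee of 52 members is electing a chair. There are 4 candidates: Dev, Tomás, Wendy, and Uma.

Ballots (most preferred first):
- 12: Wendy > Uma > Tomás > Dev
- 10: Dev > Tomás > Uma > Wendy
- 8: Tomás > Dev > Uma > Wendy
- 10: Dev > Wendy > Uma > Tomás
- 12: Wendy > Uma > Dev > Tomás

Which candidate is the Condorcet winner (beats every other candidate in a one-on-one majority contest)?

Dev

Dev vs Tomás: 32–20
Dev vs Wendy: 28–24
Dev vs Uma: 28–24
Dev beats every other candidate.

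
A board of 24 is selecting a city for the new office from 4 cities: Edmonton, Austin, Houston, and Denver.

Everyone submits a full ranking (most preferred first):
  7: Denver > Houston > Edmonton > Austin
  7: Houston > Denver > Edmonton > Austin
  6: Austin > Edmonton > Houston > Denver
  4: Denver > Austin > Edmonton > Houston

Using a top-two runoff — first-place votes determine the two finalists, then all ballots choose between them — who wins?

Houston

Round 1 first-place votes: Edmonton 0, Austin 6, Houston 7, Denver 11. Denver and Houston advance.
Runoff: Denver is ranked above Houston on 11 ballots, Houston above Denver on 13.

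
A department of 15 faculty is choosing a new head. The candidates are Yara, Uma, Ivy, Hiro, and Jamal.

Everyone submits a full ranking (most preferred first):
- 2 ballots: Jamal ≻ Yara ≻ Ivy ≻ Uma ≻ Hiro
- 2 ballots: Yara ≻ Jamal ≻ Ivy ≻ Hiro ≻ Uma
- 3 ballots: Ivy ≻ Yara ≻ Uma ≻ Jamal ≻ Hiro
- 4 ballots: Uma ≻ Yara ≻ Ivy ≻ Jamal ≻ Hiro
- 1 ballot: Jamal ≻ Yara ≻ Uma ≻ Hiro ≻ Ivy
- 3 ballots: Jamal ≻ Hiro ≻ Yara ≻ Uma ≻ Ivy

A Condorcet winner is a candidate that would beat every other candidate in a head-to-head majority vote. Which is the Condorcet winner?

Yara vs Uma: 11–4
Yara vs Ivy: 12–3
Yara vs Hiro: 12–3
Yara vs Jamal: 9–6
Yara beats every other candidate.

Yara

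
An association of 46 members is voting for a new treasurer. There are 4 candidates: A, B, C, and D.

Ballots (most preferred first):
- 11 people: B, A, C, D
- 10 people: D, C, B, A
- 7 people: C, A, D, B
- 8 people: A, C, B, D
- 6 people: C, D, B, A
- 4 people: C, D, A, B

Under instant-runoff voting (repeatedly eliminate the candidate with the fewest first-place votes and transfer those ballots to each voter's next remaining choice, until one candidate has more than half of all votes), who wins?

C

Round 1: A 8, B 11, C 17, D 10. A eliminated.
Round 2: B 11, C 25, D 10. C has a majority (≥24).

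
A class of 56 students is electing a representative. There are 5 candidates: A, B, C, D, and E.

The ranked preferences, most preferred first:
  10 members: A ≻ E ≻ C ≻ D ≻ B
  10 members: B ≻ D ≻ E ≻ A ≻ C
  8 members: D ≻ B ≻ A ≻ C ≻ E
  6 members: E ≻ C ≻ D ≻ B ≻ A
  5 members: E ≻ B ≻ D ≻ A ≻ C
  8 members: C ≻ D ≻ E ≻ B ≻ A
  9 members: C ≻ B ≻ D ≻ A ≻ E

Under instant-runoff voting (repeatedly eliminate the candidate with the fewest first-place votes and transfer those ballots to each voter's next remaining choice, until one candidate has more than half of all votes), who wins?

Round 1: A 10, B 10, C 17, D 8, E 11. D eliminated.
Round 2: A 10, B 18, C 17, E 11. A eliminated.
Round 3: B 18, C 17, E 21. C eliminated.
Round 4: B 27, E 29. E has a majority (≥29).

E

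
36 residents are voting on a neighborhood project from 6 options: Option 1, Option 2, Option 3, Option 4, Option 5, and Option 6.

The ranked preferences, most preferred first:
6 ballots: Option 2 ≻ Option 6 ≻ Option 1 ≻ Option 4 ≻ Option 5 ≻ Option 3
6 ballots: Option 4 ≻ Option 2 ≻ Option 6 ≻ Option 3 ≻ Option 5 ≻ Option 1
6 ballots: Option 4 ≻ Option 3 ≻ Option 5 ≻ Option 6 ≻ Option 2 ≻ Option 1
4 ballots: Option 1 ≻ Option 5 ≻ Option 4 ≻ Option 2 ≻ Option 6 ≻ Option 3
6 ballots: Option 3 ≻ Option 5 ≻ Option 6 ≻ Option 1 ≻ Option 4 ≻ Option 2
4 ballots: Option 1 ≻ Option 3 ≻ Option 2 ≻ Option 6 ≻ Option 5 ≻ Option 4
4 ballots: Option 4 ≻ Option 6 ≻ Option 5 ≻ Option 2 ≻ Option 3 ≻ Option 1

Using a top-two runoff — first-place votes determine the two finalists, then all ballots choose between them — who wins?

Round 1 first-place votes: Option 1 8, Option 2 6, Option 3 6, Option 4 16, Option 5 0, Option 6 0. Option 4 and Option 1 advance.
Runoff: Option 4 is ranked above Option 1 on 16 ballots, Option 1 above Option 4 on 20.

Option 1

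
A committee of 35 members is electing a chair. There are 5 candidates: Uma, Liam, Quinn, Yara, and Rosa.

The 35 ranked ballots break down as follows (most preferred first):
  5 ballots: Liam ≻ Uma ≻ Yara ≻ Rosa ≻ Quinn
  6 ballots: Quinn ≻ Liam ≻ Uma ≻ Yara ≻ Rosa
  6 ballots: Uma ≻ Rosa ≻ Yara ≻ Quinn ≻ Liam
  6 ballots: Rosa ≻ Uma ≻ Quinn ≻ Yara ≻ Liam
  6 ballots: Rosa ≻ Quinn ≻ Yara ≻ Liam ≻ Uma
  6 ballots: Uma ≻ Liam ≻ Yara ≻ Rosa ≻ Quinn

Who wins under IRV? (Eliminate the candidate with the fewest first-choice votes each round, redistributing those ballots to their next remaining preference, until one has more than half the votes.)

Uma

Round 1: Uma 12, Liam 5, Quinn 6, Yara 0, Rosa 12. Yara eliminated.
Round 2: Uma 12, Liam 5, Quinn 6, Rosa 12. Liam eliminated.
Round 3: Uma 17, Quinn 6, Rosa 12. Quinn eliminated.
Round 4: Uma 23, Rosa 12. Uma has a majority (≥18).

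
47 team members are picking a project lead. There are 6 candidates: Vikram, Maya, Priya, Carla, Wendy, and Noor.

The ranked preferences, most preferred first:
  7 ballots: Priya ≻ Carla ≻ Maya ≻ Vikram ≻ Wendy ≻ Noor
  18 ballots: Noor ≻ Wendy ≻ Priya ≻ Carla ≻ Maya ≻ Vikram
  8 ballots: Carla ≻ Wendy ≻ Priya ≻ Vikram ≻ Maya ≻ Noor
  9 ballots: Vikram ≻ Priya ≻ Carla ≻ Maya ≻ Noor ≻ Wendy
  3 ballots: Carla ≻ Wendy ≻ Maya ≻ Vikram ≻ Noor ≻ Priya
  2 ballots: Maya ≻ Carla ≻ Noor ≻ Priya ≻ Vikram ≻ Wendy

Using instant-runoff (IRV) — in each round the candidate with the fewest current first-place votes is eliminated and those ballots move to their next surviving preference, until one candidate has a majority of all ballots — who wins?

Round 1: Vikram 9, Maya 2, Priya 7, Carla 11, Wendy 0, Noor 18. Wendy eliminated.
Round 2: Vikram 9, Maya 2, Priya 7, Carla 11, Noor 18. Maya eliminated.
Round 3: Vikram 9, Priya 7, Carla 13, Noor 18. Priya eliminated.
Round 4: Vikram 9, Carla 20, Noor 18. Vikram eliminated.
Round 5: Carla 29, Noor 18. Carla has a majority (≥24).

Carla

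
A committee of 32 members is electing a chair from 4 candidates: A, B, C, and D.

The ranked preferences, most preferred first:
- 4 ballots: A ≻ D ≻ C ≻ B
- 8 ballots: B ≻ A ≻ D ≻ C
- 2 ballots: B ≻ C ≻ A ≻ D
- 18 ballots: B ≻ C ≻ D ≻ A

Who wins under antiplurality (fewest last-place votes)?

D

Last-place votes: A 18, B 4, C 8, D 2.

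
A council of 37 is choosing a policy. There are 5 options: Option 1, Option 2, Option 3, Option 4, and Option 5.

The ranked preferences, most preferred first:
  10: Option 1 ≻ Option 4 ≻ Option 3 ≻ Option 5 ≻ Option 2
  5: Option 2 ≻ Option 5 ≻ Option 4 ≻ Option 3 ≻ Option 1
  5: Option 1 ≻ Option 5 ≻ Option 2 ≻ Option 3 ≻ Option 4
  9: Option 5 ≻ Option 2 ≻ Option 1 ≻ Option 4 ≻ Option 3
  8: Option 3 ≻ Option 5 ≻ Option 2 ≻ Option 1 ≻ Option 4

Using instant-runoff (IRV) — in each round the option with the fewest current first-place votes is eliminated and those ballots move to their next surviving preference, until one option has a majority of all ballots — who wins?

Option 5

Round 1: Option 1 15, Option 2 5, Option 3 8, Option 4 0, Option 5 9. Option 4 eliminated.
Round 2: Option 1 15, Option 2 5, Option 3 8, Option 5 9. Option 2 eliminated.
Round 3: Option 1 15, Option 3 8, Option 5 14. Option 3 eliminated.
Round 4: Option 1 15, Option 5 22. Option 5 has a majority (≥19).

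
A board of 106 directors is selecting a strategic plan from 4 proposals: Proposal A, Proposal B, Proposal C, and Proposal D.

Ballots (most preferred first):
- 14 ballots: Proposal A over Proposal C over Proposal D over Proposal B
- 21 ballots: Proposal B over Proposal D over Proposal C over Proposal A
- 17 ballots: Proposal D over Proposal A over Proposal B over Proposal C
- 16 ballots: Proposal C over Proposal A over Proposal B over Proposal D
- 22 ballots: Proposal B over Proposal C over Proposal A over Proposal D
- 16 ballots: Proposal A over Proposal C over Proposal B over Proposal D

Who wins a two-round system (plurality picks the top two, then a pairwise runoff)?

Round 1 first-place votes: Proposal A 30, Proposal B 43, Proposal C 16, Proposal D 17. Proposal B and Proposal A advance.
Runoff: Proposal B is ranked above Proposal A on 43 ballots, Proposal A above Proposal B on 63.

Proposal A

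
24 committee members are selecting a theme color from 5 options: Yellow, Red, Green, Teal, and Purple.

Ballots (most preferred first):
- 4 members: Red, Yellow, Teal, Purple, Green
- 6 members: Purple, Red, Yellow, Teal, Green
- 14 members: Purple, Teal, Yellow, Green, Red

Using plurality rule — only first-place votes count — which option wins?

Purple

First-place votes: Yellow 0, Red 4, Green 0, Teal 0, Purple 20.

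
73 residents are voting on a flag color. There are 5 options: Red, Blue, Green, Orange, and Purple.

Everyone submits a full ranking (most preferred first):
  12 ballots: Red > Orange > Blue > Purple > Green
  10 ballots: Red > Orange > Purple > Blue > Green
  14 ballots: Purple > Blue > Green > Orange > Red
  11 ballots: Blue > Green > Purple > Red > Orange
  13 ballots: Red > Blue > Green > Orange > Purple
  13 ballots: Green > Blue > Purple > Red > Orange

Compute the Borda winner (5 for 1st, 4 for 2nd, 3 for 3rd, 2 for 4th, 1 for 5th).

Red: 12×5 + 10×5 + 14×1 + 11×2 + 13×5 + 13×2 = 237
Blue: 12×3 + 10×2 + 14×4 + 11×5 + 13×4 + 13×4 = 271
Green: 12×1 + 10×1 + 14×3 + 11×4 + 13×3 + 13×5 = 212
Orange: 12×4 + 10×4 + 14×2 + 11×1 + 13×2 + 13×1 = 166
Purple: 12×2 + 10×3 + 14×5 + 11×3 + 13×1 + 13×3 = 209

Blue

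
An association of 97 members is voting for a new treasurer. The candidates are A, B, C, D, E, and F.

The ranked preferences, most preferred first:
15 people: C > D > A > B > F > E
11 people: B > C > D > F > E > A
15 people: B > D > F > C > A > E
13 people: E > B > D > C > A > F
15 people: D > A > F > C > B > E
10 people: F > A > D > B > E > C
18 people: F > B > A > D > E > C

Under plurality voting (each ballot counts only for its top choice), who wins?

First-place votes: A 0, B 26, C 15, D 15, E 13, F 28.

F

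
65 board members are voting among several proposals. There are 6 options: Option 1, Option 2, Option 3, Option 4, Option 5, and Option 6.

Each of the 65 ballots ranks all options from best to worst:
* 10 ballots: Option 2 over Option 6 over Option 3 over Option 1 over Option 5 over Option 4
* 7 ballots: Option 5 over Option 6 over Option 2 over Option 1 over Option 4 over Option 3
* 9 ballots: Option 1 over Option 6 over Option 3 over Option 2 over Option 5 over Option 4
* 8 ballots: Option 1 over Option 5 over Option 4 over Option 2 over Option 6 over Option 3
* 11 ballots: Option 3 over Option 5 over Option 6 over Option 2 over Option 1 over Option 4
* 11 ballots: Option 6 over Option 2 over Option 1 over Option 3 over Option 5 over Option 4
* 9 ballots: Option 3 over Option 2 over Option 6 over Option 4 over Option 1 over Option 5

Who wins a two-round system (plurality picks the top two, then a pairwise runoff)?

Round 1 first-place votes: Option 1 17, Option 2 10, Option 3 20, Option 4 0, Option 5 7, Option 6 11. Option 3 and Option 1 advance.
Runoff: Option 3 is ranked above Option 1 on 30 ballots, Option 1 above Option 3 on 35.

Option 1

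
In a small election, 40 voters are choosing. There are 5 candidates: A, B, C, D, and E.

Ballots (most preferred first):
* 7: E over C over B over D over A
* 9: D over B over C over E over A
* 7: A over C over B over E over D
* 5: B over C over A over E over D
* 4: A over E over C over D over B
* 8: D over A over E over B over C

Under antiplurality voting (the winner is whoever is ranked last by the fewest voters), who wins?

E

Last-place votes: A 16, B 4, C 8, D 12, E 0.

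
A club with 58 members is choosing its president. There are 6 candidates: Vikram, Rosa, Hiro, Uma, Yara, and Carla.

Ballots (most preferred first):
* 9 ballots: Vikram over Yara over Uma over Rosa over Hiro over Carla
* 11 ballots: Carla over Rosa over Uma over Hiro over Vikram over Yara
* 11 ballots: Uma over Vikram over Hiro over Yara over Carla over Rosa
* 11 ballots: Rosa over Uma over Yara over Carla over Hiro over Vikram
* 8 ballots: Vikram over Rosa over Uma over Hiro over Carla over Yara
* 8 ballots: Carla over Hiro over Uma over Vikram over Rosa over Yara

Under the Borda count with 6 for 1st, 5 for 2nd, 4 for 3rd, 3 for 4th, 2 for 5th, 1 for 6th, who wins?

Uma

Vikram: 9×6 + 11×2 + 11×5 + 11×1 + 8×6 + 8×3 = 214
Rosa: 9×3 + 11×5 + 11×1 + 11×6 + 8×5 + 8×2 = 215
Hiro: 9×2 + 11×3 + 11×4 + 11×2 + 8×3 + 8×5 = 181
Uma: 9×4 + 11×4 + 11×6 + 11×5 + 8×4 + 8×4 = 265
Yara: 9×5 + 11×1 + 11×3 + 11×4 + 8×1 + 8×1 = 149
Carla: 9×1 + 11×6 + 11×2 + 11×3 + 8×2 + 8×6 = 194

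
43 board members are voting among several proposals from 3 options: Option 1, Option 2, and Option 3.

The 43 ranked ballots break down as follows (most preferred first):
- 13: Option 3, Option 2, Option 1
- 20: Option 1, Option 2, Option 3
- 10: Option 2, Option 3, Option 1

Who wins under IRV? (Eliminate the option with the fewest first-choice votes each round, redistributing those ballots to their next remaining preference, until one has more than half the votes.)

Option 3

Round 1: Option 1 20, Option 2 10, Option 3 13. Option 2 eliminated.
Round 2: Option 1 20, Option 3 23. Option 3 has a majority (≥22).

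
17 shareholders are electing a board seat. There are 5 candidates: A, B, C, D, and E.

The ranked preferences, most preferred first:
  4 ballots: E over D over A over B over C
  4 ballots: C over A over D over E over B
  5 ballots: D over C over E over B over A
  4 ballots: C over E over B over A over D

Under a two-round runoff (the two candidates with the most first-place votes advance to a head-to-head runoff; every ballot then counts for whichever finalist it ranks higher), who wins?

Round 1 first-place votes: A 0, B 0, C 8, D 5, E 4. C and D advance.
Runoff: C is ranked above D on 8 ballots, D above C on 9.

D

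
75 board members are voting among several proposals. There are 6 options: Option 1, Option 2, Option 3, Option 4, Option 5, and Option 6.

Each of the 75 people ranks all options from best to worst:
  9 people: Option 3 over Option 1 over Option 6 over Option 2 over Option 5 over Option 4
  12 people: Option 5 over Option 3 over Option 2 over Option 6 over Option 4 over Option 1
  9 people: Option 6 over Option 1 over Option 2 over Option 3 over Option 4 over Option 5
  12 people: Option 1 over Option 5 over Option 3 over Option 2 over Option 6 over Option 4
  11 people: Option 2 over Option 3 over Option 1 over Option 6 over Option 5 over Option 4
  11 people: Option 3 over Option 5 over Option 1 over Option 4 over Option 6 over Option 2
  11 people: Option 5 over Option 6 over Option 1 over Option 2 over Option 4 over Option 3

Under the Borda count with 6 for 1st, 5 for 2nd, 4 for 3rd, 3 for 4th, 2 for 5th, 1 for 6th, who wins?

Option 3

Option 1: 9×5 + 12×1 + 9×5 + 12×6 + 11×4 + 11×4 + 11×4 = 306
Option 2: 9×3 + 12×4 + 9×4 + 12×3 + 11×6 + 11×1 + 11×3 = 257
Option 3: 9×6 + 12×5 + 9×3 + 12×4 + 11×5 + 11×6 + 11×1 = 321
Option 4: 9×1 + 12×2 + 9×2 + 12×1 + 11×1 + 11×3 + 11×2 = 129
Option 5: 9×2 + 12×6 + 9×1 + 12×5 + 11×2 + 11×5 + 11×6 = 302
Option 6: 9×4 + 12×3 + 9×6 + 12×2 + 11×3 + 11×2 + 11×5 = 260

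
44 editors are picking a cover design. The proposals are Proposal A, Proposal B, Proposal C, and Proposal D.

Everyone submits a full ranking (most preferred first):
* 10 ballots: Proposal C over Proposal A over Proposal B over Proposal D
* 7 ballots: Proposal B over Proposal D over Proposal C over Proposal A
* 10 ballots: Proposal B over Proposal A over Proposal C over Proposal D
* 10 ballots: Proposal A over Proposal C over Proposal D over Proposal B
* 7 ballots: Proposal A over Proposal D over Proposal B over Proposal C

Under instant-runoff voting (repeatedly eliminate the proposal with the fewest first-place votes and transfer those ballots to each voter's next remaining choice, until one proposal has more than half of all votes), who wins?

Round 1: Proposal A 17, Proposal B 17, Proposal C 10, Proposal D 0. Proposal D eliminated.
Round 2: Proposal A 17, Proposal B 17, Proposal C 10. Proposal C eliminated.
Round 3: Proposal A 27, Proposal B 17. Proposal A has a majority (≥23).

Proposal A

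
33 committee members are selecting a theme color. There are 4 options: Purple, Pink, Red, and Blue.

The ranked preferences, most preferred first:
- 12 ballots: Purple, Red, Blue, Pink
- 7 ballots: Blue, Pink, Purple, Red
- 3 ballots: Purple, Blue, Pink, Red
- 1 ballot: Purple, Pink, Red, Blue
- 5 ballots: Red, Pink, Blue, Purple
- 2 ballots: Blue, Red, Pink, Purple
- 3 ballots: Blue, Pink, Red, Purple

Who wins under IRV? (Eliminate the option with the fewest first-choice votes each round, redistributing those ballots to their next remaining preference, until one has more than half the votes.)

Blue

Round 1: Purple 16, Pink 0, Red 5, Blue 12. Pink eliminated.
Round 2: Purple 16, Red 5, Blue 12. Red eliminated.
Round 3: Purple 16, Blue 17. Blue has a majority (≥17).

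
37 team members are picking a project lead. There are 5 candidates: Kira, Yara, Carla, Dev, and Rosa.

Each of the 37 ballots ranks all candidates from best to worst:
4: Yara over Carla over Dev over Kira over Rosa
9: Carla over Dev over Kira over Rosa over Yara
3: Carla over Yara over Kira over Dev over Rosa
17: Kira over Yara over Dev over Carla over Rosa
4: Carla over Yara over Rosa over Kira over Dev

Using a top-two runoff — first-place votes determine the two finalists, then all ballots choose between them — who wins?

Round 1 first-place votes: Kira 17, Yara 4, Carla 16, Dev 0, Rosa 0. Kira and Carla advance.
Runoff: Kira is ranked above Carla on 17 ballots, Carla above Kira on 20.

Carla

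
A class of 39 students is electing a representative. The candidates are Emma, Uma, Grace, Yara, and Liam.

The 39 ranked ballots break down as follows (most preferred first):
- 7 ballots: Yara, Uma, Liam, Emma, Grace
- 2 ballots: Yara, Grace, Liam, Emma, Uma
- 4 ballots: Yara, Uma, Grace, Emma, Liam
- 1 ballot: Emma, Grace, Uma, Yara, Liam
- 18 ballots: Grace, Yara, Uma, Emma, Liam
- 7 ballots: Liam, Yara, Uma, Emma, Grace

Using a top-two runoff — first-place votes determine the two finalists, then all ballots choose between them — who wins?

Round 1 first-place votes: Emma 1, Uma 0, Grace 18, Yara 13, Liam 7. Grace and Yara advance.
Runoff: Grace is ranked above Yara on 19 ballots, Yara above Grace on 20.

Yara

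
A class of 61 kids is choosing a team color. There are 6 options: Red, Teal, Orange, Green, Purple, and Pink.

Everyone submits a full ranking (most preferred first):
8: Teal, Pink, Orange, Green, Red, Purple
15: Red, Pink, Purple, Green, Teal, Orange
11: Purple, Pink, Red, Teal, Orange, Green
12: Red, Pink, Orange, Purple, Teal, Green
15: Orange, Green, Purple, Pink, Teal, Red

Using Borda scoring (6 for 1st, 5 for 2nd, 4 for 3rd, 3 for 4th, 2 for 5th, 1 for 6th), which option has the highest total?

Red: 8×2 + 15×6 + 11×4 + 12×6 + 15×1 = 237
Teal: 8×6 + 15×2 + 11×3 + 12×2 + 15×2 = 165
Orange: 8×4 + 15×1 + 11×2 + 12×4 + 15×6 = 207
Green: 8×3 + 15×3 + 11×1 + 12×1 + 15×5 = 167
Purple: 8×1 + 15×4 + 11×6 + 12×3 + 15×4 = 230
Pink: 8×5 + 15×5 + 11×5 + 12×5 + 15×3 = 275

Pink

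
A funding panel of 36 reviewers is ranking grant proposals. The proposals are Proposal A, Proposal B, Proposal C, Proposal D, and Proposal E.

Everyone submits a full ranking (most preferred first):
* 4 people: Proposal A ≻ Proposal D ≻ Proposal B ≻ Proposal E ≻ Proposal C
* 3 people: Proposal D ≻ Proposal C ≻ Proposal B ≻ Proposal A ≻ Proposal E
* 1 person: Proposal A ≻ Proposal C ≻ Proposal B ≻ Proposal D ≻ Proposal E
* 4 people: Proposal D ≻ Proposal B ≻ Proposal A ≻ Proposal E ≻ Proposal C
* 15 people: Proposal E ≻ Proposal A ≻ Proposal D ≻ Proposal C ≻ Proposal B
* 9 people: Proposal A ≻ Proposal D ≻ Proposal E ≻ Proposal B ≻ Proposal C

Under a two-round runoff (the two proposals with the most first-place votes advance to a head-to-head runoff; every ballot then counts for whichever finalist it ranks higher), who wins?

Proposal A

Round 1 first-place votes: Proposal A 14, Proposal B 0, Proposal C 0, Proposal D 7, Proposal E 15. Proposal E and Proposal A advance.
Runoff: Proposal E is ranked above Proposal A on 15 ballots, Proposal A above Proposal E on 21.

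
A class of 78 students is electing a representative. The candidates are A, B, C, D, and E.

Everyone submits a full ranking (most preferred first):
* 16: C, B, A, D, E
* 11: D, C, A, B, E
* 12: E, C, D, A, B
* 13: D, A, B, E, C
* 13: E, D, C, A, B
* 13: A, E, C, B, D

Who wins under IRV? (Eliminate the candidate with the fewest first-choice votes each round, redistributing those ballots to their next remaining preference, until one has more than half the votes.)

Round 1: A 13, B 0, C 16, D 24, E 25. B eliminated.
Round 2: A 13, C 16, D 24, E 25. A eliminated.
Round 3: C 16, D 24, E 38. C eliminated.
Round 4: D 40, E 38. D has a majority (≥40).

D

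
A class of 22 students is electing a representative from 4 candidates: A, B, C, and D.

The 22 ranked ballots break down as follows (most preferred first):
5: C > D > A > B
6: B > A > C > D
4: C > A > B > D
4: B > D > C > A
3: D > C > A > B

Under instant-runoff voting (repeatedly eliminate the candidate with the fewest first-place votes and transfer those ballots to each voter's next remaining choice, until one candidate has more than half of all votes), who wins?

C

Round 1: A 0, B 10, C 9, D 3. A eliminated.
Round 2: B 10, C 9, D 3. D eliminated.
Round 3: B 10, C 12. C has a majority (≥12).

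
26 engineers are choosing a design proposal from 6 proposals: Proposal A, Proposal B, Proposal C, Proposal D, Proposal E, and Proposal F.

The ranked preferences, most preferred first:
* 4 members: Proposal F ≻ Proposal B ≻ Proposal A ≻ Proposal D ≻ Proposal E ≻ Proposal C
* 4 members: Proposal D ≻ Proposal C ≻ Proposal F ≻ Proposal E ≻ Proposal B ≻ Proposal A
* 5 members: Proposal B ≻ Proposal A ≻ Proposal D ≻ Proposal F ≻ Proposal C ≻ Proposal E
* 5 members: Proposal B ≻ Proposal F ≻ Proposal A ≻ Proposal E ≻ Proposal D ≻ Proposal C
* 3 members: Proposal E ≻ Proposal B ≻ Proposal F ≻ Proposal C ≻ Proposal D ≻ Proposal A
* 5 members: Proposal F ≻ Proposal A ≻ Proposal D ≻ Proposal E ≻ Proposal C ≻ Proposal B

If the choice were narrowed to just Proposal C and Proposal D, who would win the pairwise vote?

Proposal D

Proposal C is ranked above Proposal D on 3 ballots; Proposal D above Proposal C on 23.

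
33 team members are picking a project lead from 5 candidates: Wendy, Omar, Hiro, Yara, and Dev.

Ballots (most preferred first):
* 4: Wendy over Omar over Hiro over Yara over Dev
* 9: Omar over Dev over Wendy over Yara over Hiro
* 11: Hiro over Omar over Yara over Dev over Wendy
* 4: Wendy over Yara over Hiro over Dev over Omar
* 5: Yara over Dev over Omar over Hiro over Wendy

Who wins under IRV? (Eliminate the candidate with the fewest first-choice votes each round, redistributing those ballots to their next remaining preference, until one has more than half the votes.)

Round 1: Wendy 8, Omar 9, Hiro 11, Yara 5, Dev 0. Dev eliminated.
Round 2: Wendy 8, Omar 9, Hiro 11, Yara 5. Yara eliminated.
Round 3: Wendy 8, Omar 14, Hiro 11. Wendy eliminated.
Round 4: Omar 18, Hiro 15. Omar has a majority (≥17).

Omar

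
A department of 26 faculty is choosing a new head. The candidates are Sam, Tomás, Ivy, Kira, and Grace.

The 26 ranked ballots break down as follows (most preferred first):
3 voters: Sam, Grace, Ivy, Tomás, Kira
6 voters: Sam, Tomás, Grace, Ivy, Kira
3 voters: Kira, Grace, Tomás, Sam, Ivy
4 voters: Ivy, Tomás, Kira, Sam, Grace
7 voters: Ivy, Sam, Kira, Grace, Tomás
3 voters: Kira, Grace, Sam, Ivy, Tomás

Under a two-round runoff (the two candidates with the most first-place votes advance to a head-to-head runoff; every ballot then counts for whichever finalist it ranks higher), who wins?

Round 1 first-place votes: Sam 9, Tomás 0, Ivy 11, Kira 6, Grace 0. Ivy and Sam advance.
Runoff: Ivy is ranked above Sam on 11 ballots, Sam above Ivy on 15.

Sam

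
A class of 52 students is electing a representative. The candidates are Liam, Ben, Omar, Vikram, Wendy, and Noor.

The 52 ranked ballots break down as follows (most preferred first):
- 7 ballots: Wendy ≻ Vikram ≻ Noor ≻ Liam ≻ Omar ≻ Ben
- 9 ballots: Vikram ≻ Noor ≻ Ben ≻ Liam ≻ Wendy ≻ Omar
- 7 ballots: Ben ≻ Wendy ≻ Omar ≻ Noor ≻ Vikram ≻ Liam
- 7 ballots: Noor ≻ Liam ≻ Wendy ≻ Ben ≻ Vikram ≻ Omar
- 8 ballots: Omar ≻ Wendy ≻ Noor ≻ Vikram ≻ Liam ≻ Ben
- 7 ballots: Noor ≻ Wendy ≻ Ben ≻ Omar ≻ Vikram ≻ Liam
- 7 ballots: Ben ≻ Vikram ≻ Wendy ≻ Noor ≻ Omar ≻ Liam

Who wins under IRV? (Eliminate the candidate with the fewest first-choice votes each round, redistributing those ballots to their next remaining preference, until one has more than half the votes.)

Round 1: Liam 0, Ben 14, Omar 8, Vikram 9, Wendy 7, Noor 14. Liam eliminated.
Round 2: Ben 14, Omar 8, Vikram 9, Wendy 7, Noor 14. Wendy eliminated.
Round 3: Ben 14, Omar 8, Vikram 16, Noor 14. Omar eliminated.
Round 4: Ben 14, Vikram 16, Noor 22. Ben eliminated.
Round 5: Vikram 23, Noor 29. Noor has a majority (≥27).

Noor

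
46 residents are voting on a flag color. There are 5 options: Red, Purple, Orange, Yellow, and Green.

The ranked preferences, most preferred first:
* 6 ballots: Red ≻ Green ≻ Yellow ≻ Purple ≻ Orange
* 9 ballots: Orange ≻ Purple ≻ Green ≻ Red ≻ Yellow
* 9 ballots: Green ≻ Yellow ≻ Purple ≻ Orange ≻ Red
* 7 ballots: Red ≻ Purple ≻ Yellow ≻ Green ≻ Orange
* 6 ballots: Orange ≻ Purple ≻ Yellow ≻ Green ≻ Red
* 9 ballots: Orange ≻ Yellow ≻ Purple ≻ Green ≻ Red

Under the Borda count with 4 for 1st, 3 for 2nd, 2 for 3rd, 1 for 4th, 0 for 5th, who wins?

Purple

Red: 6×4 + 9×1 + 9×0 + 7×4 + 6×0 + 9×0 = 61
Purple: 6×1 + 9×3 + 9×2 + 7×3 + 6×3 + 9×2 = 108
Orange: 6×0 + 9×4 + 9×1 + 7×0 + 6×4 + 9×4 = 105
Yellow: 6×2 + 9×0 + 9×3 + 7×2 + 6×2 + 9×3 = 92
Green: 6×3 + 9×2 + 9×4 + 7×1 + 6×1 + 9×1 = 94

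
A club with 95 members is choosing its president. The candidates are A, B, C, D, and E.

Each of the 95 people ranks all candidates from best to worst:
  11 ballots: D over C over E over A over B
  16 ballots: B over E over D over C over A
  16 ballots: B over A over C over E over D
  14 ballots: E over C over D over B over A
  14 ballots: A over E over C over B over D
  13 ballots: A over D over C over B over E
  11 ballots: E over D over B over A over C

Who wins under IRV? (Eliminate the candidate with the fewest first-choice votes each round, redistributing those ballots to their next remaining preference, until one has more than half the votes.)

E

Round 1: A 27, B 32, C 0, D 11, E 25. C eliminated.
Round 2: A 27, B 32, D 11, E 25. D eliminated.
Round 3: A 27, B 32, E 36. A eliminated.
Round 4: B 45, E 50. E has a majority (≥48).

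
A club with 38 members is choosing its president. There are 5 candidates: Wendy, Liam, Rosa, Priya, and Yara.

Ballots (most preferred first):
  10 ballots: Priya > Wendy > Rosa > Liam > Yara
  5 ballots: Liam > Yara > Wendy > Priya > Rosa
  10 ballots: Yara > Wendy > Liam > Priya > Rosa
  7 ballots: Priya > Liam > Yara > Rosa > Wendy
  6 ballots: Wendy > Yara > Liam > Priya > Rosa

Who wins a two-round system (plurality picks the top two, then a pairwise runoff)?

Round 1 first-place votes: Wendy 6, Liam 5, Rosa 0, Priya 17, Yara 10. Priya and Yara advance.
Runoff: Priya is ranked above Yara on 17 ballots, Yara above Priya on 21.

Yara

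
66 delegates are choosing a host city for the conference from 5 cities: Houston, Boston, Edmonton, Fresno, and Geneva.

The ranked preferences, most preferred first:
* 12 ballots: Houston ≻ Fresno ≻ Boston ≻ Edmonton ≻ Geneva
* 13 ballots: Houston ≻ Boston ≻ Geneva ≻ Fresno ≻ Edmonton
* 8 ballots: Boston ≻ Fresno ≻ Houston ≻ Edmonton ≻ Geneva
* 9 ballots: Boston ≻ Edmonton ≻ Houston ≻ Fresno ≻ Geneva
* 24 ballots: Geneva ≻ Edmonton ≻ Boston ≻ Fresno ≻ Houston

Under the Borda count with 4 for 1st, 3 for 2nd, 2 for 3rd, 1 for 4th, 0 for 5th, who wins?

Houston: 12×4 + 13×4 + 8×2 + 9×2 + 24×0 = 134
Boston: 12×2 + 13×3 + 8×4 + 9×4 + 24×2 = 179
Edmonton: 12×1 + 13×0 + 8×1 + 9×3 + 24×3 = 119
Fresno: 12×3 + 13×1 + 8×3 + 9×1 + 24×1 = 106
Geneva: 12×0 + 13×2 + 8×0 + 9×0 + 24×4 = 122

Boston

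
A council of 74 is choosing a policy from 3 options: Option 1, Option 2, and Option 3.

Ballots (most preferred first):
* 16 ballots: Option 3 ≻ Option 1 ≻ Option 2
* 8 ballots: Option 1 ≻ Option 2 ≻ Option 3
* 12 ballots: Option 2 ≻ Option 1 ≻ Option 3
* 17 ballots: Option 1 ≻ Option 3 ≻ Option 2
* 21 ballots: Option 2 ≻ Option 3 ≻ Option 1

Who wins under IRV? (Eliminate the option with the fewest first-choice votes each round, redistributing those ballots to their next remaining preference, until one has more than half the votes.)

Round 1: Option 1 25, Option 2 33, Option 3 16. Option 3 eliminated.
Round 2: Option 1 41, Option 2 33. Option 1 has a majority (≥38).

Option 1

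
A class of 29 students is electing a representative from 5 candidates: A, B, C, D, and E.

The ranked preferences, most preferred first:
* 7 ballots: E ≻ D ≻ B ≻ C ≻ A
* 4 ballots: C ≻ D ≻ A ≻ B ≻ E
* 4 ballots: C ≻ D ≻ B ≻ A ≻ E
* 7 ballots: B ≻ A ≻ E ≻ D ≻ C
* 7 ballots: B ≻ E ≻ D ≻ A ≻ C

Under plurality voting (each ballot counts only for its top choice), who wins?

B

First-place votes: A 0, B 14, C 8, D 0, E 7.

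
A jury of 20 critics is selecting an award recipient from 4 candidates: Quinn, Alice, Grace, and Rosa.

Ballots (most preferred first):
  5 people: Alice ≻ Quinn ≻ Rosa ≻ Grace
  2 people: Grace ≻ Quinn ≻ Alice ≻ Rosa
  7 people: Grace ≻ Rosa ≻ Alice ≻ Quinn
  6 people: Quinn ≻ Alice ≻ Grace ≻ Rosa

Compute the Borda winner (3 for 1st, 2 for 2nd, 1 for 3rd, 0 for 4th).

Alice

Quinn: 5×2 + 2×2 + 7×0 + 6×3 = 32
Alice: 5×3 + 2×1 + 7×1 + 6×2 = 36
Grace: 5×0 + 2×3 + 7×3 + 6×1 = 33
Rosa: 5×1 + 2×0 + 7×2 + 6×0 = 19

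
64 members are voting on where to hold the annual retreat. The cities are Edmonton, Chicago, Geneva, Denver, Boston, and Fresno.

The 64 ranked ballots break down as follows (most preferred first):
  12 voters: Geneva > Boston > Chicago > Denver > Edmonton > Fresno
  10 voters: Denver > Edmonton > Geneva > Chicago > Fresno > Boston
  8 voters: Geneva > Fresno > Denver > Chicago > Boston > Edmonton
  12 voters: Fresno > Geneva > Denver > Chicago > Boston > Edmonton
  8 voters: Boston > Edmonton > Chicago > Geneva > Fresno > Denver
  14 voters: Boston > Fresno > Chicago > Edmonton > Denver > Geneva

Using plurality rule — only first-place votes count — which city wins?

Boston

First-place votes: Edmonton 0, Chicago 0, Geneva 20, Denver 10, Boston 22, Fresno 12.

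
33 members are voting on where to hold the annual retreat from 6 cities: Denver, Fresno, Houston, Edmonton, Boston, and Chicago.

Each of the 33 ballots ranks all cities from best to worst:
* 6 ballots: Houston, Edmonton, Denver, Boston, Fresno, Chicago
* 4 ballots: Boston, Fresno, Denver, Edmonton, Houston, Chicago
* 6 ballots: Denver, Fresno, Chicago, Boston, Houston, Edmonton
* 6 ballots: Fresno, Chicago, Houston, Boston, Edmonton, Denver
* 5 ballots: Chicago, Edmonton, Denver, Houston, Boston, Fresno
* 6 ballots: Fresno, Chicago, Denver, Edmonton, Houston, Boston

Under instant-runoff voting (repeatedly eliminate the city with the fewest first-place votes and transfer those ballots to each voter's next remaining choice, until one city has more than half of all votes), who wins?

Denver

Round 1: Denver 6, Fresno 12, Houston 6, Edmonton 0, Boston 4, Chicago 5. Edmonton eliminated.
Round 2: Denver 6, Fresno 12, Houston 6, Boston 4, Chicago 5. Boston eliminated.
Round 3: Denver 6, Fresno 16, Houston 6, Chicago 5. Chicago eliminated.
Round 4: Denver 11, Fresno 16, Houston 6. Houston eliminated.
Round 5: Denver 17, Fresno 16. Denver has a majority (≥17).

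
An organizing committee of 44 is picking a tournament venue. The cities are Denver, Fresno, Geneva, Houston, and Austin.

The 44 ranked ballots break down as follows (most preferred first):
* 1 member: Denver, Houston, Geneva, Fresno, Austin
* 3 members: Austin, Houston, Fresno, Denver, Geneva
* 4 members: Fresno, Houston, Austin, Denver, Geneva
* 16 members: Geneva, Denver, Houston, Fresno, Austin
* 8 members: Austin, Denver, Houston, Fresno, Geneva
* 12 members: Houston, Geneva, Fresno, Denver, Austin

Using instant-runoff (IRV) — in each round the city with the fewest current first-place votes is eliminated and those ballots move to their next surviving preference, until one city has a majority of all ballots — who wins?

Houston

Round 1: Denver 1, Fresno 4, Geneva 16, Houston 12, Austin 11. Denver eliminated.
Round 2: Fresno 4, Geneva 16, Houston 13, Austin 11. Fresno eliminated.
Round 3: Geneva 16, Houston 17, Austin 11. Austin eliminated.
Round 4: Geneva 16, Houston 28. Houston has a majority (≥23).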